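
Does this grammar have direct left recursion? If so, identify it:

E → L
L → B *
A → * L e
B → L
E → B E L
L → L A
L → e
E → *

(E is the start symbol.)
Direct left recursion occurs when N → N α for some non-terminal N (the right-hand side begins with the left-hand side itself).

E → L: starts with L
L → B *: starts with B
A → * L e: starts with '*'
B → L: starts with L
E → B E L: starts with B
L → L A: LEFT RECURSIVE (starts with L)
L → e: starts with e
E → *: starts with '*'

The grammar has direct left recursion on: L.

Answer: Yes, L is left-recursive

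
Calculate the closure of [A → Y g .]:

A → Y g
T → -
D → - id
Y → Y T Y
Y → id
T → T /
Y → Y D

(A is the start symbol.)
{ [A → Y g .] }

Start with: [A → Y g .]
The dot is at the end, so nothing is added.

CLOSURE = { [A → Y g .] }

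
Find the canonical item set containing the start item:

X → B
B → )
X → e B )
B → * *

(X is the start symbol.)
First, augment the grammar with X' → X
I₀ = CLOSURE({ [X' → . X] }):
  [X' → . X] has the dot before X: add [X → . B], [X → . e B )]
  [X → . B] has the dot before B: add [B → . )], [B → . * *]
No further items can be added.

I₀ = { [B → . )], [B → . * *], [X → . B], [X → . e B )], [X' → . X] }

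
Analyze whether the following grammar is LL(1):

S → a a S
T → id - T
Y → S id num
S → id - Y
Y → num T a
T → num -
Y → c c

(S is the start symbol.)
Relevant sets:
  FIRST(S) = { 'a', 'id' }

For S:
  PREDICT(S → a a S) = { 'a' }
  PREDICT(S → id '-' Y) = { 'id' }
For T:
  PREDICT(T → id '-' T) = { 'id' }
  PREDICT(T → num '-') = { 'num' }
For Y:
  PREDICT(Y → S id num) = { 'a', 'id' }
  PREDICT(Y → num T a) = { 'num' }
  PREDICT(Y → c c) = { 'c' }

All predict sets are disjoint. The grammar IS LL(1).

Answer: Yes, the grammar is LL(1).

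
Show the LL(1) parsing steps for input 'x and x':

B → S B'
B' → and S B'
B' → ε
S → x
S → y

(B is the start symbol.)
Stack is shown with the top on the left.

Stack       Input      Action
-----------------------------
B $         x and x $  output B → S B'
S B' $      x and x $  output S → x
x B' $      x and x $  match 'x'
B' $        and x $    output B' → and S B'
and S B' $  and x $    match 'and'
S B' $      x $        output S → x
x B' $      x $        match 'x'
B' $        $          output B' → ε
$           $          accept

The string is accepted.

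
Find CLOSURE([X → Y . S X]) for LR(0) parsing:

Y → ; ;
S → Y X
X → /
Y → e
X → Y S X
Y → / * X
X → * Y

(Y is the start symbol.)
Start with: [X → Y . S X]
  [X → Y . S X] has the dot before S: add [S → . Y X]
  [S → . Y X] has the dot before Y: add [Y → . ; ;], [Y → . e], [Y → . / * X]
No further items can be added.

CLOSURE = { [S → . Y X], [X → Y . S X], [Y → . / * X], [Y → . ; ;], [Y → . e] }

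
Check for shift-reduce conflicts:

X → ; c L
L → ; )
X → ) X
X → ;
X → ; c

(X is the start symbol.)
Yes — I2: [X → ; .] vs [X → ; . c]; I4: [X → ; c .] vs [L → . ; )]

A shift-reduce conflict occurs when an LR(0) state has both:
  - a complete (reduce) item [A → α .] (dot at the end), and
  - a shift item [B → β . c γ] (dot before a terminal).

Augment with X' → X and build the canonical LR(0) collection (I0 = CLOSURE({[X' → . X]}), then GOTO on every symbol after a dot until no new states appear). It has 9 states:
  I0: { [X → . ) X], [X → . ; c L], [X → . ; c], [X → . ;], [X' → . X] }  — shift
  I1: { [X → ) . X], [X → . ) X], [X → . ; c L], [X → . ; c], [X → . ;] }  — shift
  I2: { [X → ; . c L], [X → ; . c], [X → ; .] }  — shift, reduce
  I3: { [X' → X .] }  — accept
  I4: { [L → . ; )], [X → ; c . L], [X → ; c .] }  — shift, reduce
  I5: { [L → ; . )] }  — shift
  I6: { [X → ; c L .] }  — reduce
  I7: { [L → ; ) .] }  — reduce
  I8: { [X → ) X .] }  — reduce

I2 contains reduce item [X → ; .] and shift items [X → ; . c], [X → ; . c L] — shift-reduce conflict.
I4 contains reduce item [X → ; c .] and shift item [L → . ; )] — shift-reduce conflict.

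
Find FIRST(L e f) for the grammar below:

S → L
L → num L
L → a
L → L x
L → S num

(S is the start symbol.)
{ 'a', 'num' }

FIRST sets of the non-terminals involved (from the grammar, by fixed-point iteration):
  FIRST(L) = { 'a', 'num' }

To compute FIRST(L e f), process the symbols left to right:
Symbol L is a non-terminal. Add FIRST(L) \ {ε} = { 'a', 'num' }
L is not nullable (ε ∉ FIRST(L)), so stop here.
FIRST(L e f) = { 'a', 'num' }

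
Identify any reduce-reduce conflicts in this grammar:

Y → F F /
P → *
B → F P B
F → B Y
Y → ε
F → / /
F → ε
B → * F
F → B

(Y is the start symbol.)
Yes — I0: [F → .] vs [Y → .]; I3: [F → .] vs [F → B .]; I6: [F → .] vs [P → * .]; I9: [B → F P B .] vs [F → .]

A reduce-reduce conflict occurs when an LR(0) state has two complete items [A → α .] and [B → β .] — both call for a reduction, and with no lookahead the parser cannot choose between them.

Augment with Y' → Y and build the canonical LR(0) collection (I0 = CLOSURE({[Y' → . Y]}), then GOTO on every symbol after a dot until no new states appear). It has 16 states:
  I0: { [B → . * F], [B → . F P B], [F → . / /], [F → . B Y], [F → . B], [F → .], [Y → . F F /], [Y → .], [Y' → . Y] }  — shift, 2 reduces
  I1: { [B → * . F], [B → . * F], [B → . F P B], [F → . / /], [F → . B Y], [F → . B], [F → .] }  — shift, reduce
  I2: { [F → / . /] }  — shift
  I3: { [B → . * F], [B → . F P B], [F → . / /], [F → . B Y], [F → . B], [F → .], [F → B . Y], [F → B .], [Y → . F F /], [Y → .] }  — shift, 3 reduces
  I4: { [B → . * F], [B → . F P B], [B → F . P B], [F → . / /], [F → . B Y], [F → . B], [F → .], [P → . *], [Y → F . F /] }  — shift, reduce
  I5: { [Y' → Y .] }  — accept
  I6: { [B → * . F], [B → . * F], [B → . F P B], [F → . / /], [F → . B Y], [F → . B], [F → .], [P → * .] }  — shift, 2 reduces
  I7: { [B → F . P B], [P → . *], [Y → F F . /] }  — shift
  I8: { [B → . * F], [B → . F P B], [B → F P . B], [F → . / /], [F → . B Y], [F → . B], [F → .] }  — shift, reduce
  I9: { [B → . * F], [B → . F P B], [B → F P B .], [F → . / /], [F → . B Y], [F → . B], [F → .], [F → B . Y], [F → B .], [Y → . F F /], [Y → .] }  — shift, 4 reduces
  I10: { [B → F . P B], [P → . *] }  — shift
  I11: { [P → * .] }  — reduce
  I12: { [F → B Y .] }  — reduce
  I13: { [Y → F F / .] }  — reduce
  I14: { [B → * F .], [B → F . P B], [P → . *] }  — shift, reduce
  I15: { [F → / / .] }  — reduce

I0 contains complete items [F → .], [Y → .] — reduce-reduce conflict.
I3 contains complete items [F → .], [F → B .], [Y → .] — reduce-reduce conflict.
I6 contains complete items [F → .], [P → * .] — reduce-reduce conflict.
I9 contains complete items [B → F P B .], [F → .], [F → B .], [Y → .] — reduce-reduce conflict.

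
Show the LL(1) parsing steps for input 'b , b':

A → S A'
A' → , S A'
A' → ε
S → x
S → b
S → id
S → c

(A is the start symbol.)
LL(1) parsing maintains a stack (initially the start symbol over $) and the input. At each step: if the stack top is a terminal, match it against the current input token; if it is a non-terminal N, replace it with the RHS of M[N, lookahead] (the unique production whose predict set contains the lookahead).

Stack is shown with the top on the left.

Stack     Input    Action
-------------------------
A $       b , b $  output A → S A'
S A' $    b , b $  output S → b
b A' $    b , b $  match 'b'
A' $      , b $    output A' → , S A'
, S A' $  , b $    match ','
S A' $    b $      output S → b
b A' $    b $      match 'b'
A' $      $        output A' → ε
$         $        accept

The string is accepted.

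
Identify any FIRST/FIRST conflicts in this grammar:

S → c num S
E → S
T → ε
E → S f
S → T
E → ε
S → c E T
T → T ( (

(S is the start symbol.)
A FIRST/FIRST conflict occurs when two productions N → α and N → β for the same non-terminal have FIRST(α) ∩ FIRST(β) ≠ ∅ (with ε ∈ FIRST of a nullable right-hand side, so two nullable alternatives also conflict).

FIRST sets of the non-terminals at (or reachable through a nullable prefix from) the front of some alternative:
  FIRST(T) = { '(', ε }
  FIRST(S) = { '(', 'c', ε }

Productions for S:
  S → c num S: FIRST = { 'c' }
  S → T: FIRST = { '(', ε }
  S → c E T: FIRST = { 'c' }
Productions for E:
  E → S: FIRST = { '(', 'c', ε }
  E → S f: FIRST = { '(', 'c', 'f' }
  E → ε: FIRST = { ε }
Productions for T:
  T → ε: FIRST = { ε }
  T → T ( (: FIRST = { '(' }

Conflict for S: S → c num S and S → c E T
  Overlap: { 'c' }
Conflict for E: E → S and E → S f
  Overlap: { '(', 'c' }
Conflict for E: E → S and E → ε
  Overlap: { ε }

Answer: Yes. S → c num S / S → c E T on { 'c' }; E → S / E → S f on { '(', 'c' }; E → S / E → ε on { ε }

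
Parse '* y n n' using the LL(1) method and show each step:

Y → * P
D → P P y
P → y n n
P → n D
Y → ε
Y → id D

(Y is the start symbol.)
Stack is shown with the top on the left.

Stack    Input      Action
--------------------------
Y $      * y n n $  output Y → * P
* P $    * y n n $  match '*'
P $      y n n $    output P → y n n
y n n $  y n n $    match 'y'
n n $    n n $      match 'n'
n $      n $        match 'n'
$        $          accept

The string is accepted.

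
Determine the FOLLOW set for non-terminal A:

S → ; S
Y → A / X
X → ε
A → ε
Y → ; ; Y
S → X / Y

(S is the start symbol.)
To compute FOLLOW(A), find every occurrence of A on a right-hand side N → α A β: add FIRST(β) \ {ε}, and if β is empty or nullable also add FOLLOW(N). Iterate to a fixed point.

In Y → A / X: A is followed by '/' X, add FIRST('/' X) \ {ε} = { '/' }

Taking the union: FOLLOW(A) = { '/' }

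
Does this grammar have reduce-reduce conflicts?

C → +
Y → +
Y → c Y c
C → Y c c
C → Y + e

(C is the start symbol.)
Yes — I1: [C → + .] vs [Y → + .]

A reduce-reduce conflict occurs when an LR(0) state has two complete items [A → α .] and [B → β .] — both call for a reduction, and with no lookahead the parser cannot choose between them.

Augment with C' → C and build the canonical LR(0) collection (I0 = CLOSURE({[C' → . C]}), then GOTO on every symbol after a dot until no new states appear). It has 12 states:
  I0: { [C → . +], [C → . Y + e], [C → . Y c c], [C' → . C], [Y → . +], [Y → . c Y c] }  — shift
  I1: { [C → + .], [Y → + .] }  — 2 reduces
  I2: { [C' → C .] }  — accept
  I3: { [C → Y . + e], [C → Y . c c] }  — shift
  I4: { [Y → . +], [Y → . c Y c], [Y → c . Y c] }  — shift
  I5: { [Y → + .] }  — reduce
  I6: { [Y → c Y . c] }  — shift
  I7: { [Y → c Y c .] }  — reduce
  I8: { [C → Y + . e] }  — shift
  I9: { [C → Y c . c] }  — shift
  I10: { [C → Y c c .] }  — reduce
  I11: { [C → Y + e .] }  — reduce

I1 contains complete items [C → + .], [Y → + .] — reduce-reduce conflict.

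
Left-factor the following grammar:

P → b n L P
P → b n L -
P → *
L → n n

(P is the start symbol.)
P → b n L P'
P' → P
P' → -
P → *
L → n n

Left-factoring transforms A → αβ₁ | αβ₂ into A → αA' and A' → β₁ | β₂
(α is the longest common prefix among the alternatives). Repeat until
no nonterminal has two alternatives with a common prefix.

Round 1: P has alternatives sharing prefix 'b n L'. Introduce P': P → b n L P'
  Add: P' → P
  Add: P' → -

No remaining common prefixes — done.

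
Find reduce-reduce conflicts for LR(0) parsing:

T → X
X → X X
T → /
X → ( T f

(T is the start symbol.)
No reduce-reduce conflicts

Augment with T' → T and build the canonical LR(0) collection (I0 = CLOSURE({[T' → . T]}), then GOTO on every symbol after a dot until no new states appear). It has 8 states:
  I0: { [T → . /], [T → . X], [T' → . T], [X → . ( T f], [X → . X X] }  — shift
  I1: { [T → . /], [T → . X], [X → ( . T f], [X → . ( T f], [X → . X X] }  — shift
  I2: { [T → / .] }  — reduce
  I3: { [T' → T .] }  — accept
  I4: { [T → X .], [X → . ( T f], [X → . X X], [X → X . X] }  — shift, reduce
  I5: { [X → . ( T f], [X → . X X], [X → X . X], [X → X X .] }  — shift, reduce
  I6: { [X → ( T . f] }  — shift
  I7: { [X → ( T f .] }  — reduce

No state contains more than one complete item.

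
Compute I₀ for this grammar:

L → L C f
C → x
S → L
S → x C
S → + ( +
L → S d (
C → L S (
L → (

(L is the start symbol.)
First, augment the grammar with L' → L
I₀ = CLOSURE({ [L' → . L] }):
  [L' → . L] has the dot before L: add [L → . L C f], [L → . S d (], [L → . (]
  [L → . S d (] has the dot before S: add [S → . L], [S → . x C], [S → . + ( +]
No further items can be added.

I₀ = { [L → . (], [L → . L C f], [L → . S d (], [L' → . L], [S → . + ( +], [S → . L], [S → . x C] }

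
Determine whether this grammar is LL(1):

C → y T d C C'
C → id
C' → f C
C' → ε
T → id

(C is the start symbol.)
No. Predict set conflict for C': { 'f' }

A grammar is LL(1) if for each non-terminal N with multiple productions, the predict sets of those productions are pairwise disjoint, where PREDICT(N → α) = (FIRST(α) \ {ε}) ∪ (FOLLOW(N) if α ⇒* ε).

Relevant sets:
  FOLLOW(C') = { $, 'f' }

For C:
  PREDICT(C → y T d C C') = { 'y' }
  PREDICT(C → id) = { 'id' }
For C':
  PREDICT(C' → f C) = { 'f' }
  PREDICT(C' → ε) = { $, 'f' }
T has a single production, so nothing to check there.

Conflict found: Predict set conflict for C': { 'f' }
The grammar is NOT LL(1).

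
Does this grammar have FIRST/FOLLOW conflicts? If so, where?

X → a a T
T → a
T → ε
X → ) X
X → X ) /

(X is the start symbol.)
No FIRST/FOLLOW conflicts.

A FIRST/FOLLOW conflict occurs when a non-terminal N has a nullable alternative N → β (β ⇒* ε) and another alternative N → α with FIRST(α) ∩ FOLLOW(N) ≠ ∅: on such a lookahead the parser cannot decide between expanding α and letting N vanish via β.

Nullable non-terminals: T.

T: nullable alternative(s) T → ε; FOLLOW(T) = { $, ')' }
  T → a: FIRST \ {ε} = { 'a' } — disjoint from FOLLOW(T)
  T → ε: FIRST \ {ε} = { } — this is the only nullable alternative, skip

X has no nullable alternative, so no FIRST/FOLLOW check is needed there.

No FIRST/FOLLOW conflicts found.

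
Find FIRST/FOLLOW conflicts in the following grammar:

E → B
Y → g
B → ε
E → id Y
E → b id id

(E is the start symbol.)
No FIRST/FOLLOW conflicts.

A FIRST/FOLLOW conflict occurs when a non-terminal N has a nullable alternative N → β (β ⇒* ε) and another alternative N → α with FIRST(α) ∩ FOLLOW(N) ≠ ∅: on such a lookahead the parser cannot decide between expanding α and letting N vanish via β.

Nullable non-terminals: B, E.
FIRST sets used below: FIRST(B) = { ε }
B has a nullable alternative but only one production, so nothing to check.

E: nullable alternative(s) E → B; FOLLOW(E) = { $ }
  E → B: FIRST \ {ε} = { } — this is the only nullable alternative, skip
  E → id Y: FIRST \ {ε} = { 'id' } — disjoint from FOLLOW(E)
  E → b id id: FIRST \ {ε} = { 'b' } — disjoint from FOLLOW(E)

Y has no nullable alternative, so no FIRST/FOLLOW check is needed there.

No FIRST/FOLLOW conflicts found.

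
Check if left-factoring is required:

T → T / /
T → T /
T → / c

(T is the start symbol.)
Yes, T has productions with common prefix 'T /'

Left-factoring is needed when two productions for the same non-terminal
share a common prefix on the right-hand side.

Productions for T:
  T → T / /
  T → T /
  T → / c

Found common prefix 'T /' in productions for T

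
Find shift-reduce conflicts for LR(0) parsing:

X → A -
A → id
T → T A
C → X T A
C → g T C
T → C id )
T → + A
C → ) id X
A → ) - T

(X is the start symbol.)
Yes — I10: [A → ) - T .] vs [A → . ) - T]; I14: [T → T A .] vs [X → A . -]

Augment with X' → X and build the canonical LR(0) collection (I0 = CLOSURE({[X' → . X]}), then GOTO on every symbol after a dot until no new states appear). It has 24 states:
  I0: { [A → . ) - T], [A → . id], [X → . A -], [X' → . X] }  — shift
  I1: { [A → ) . - T] }  — shift
  I2: { [X → A . -] }  — shift
  I3: { [X' → X .] }  — accept
  I4: { [A → id .] }  — reduce
  I5: { [X → A - .] }  — reduce
  I6: { [A → ) - . T], [A → . ) - T], [A → . id], [C → . ) id X], [C → . X T A], [C → . g T C], [T → . + A], [T → . C id )], [T → . T A], [X → . A -] }  — shift
  I7: { [A → ) . - T], [C → ) . id X] }  — shift
  I8: { [A → . ) - T], [A → . id], [T → + . A] }  — shift
  I9: { [T → C . id )] }  — shift
  I10: { [A → ) - T .], [A → . ) - T], [A → . id], [T → T . A] }  — shift, reduce
  I11: { [A → . ) - T], [A → . id], [C → . ) id X], [C → . X T A], [C → . g T C], [C → X . T A], [T → . + A], [T → . C id )], [T → . T A], [X → . A -] }  — shift
  I12: { [A → . ) - T], [A → . id], [C → . ) id X], [C → . X T A], [C → . g T C], [C → g . T C], [T → . + A], [T → . C id )], [T → . T A], [X → . A -] }  — shift
  I13: { [A → . ) - T], [A → . id], [C → . ) id X], [C → . X T A], [C → . g T C], [C → g T . C], [T → T . A], [X → . A -] }  — shift
  I14: { [T → T A .], [X → A . -] }  — shift, reduce
  I15: { [C → g T C .] }  — reduce
  I16: { [A → . ) - T], [A → . id], [C → X T . A], [T → T . A] }  — shift
  I17: { [C → X T A .], [T → T A .] }  — 2 reduces
  I18: { [T → T A .] }  — reduce
  I19: { [T → C id . )] }  — shift
  I20: { [T → C id ) .] }  — reduce
  I21: { [T → + A .] }  — reduce
  I22: { [A → . ) - T], [A → . id], [C → ) id . X], [X → . A -] }  — shift
  I23: { [C → ) id X .] }  — reduce

I10 contains reduce item [A → ) - T .] and shift items [A → . ) - T], [A → . id] — shift-reduce conflict.
I14 contains reduce item [T → T A .] and shift item [X → A . -] — shift-reduce conflict.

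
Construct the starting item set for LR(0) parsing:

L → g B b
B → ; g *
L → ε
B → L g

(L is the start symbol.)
First, augment the grammar with L' → L
I₀ = CLOSURE({ [L' → . L] }):
  [L' → . L] has the dot before L: add [L → . g B b], [L → .]
No further items can be added.

I₀ = { [L → . g B b], [L → .], [L' → . L] }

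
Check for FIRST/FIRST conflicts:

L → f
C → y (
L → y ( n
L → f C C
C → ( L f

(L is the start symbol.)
Yes. L → f / L → f C C on { 'f' }

A FIRST/FIRST conflict occurs when two productions N → α and N → β for the same non-terminal have FIRST(α) ∩ FIRST(β) ≠ ∅ (with ε ∈ FIRST of a nullable right-hand side, so two nullable alternatives also conflict).

Productions for L:
  L → f: FIRST = { 'f' }
  L → y ( n: FIRST = { 'y' }
  L → f C C: FIRST = { 'f' }
Productions for C:
  C → y (: FIRST = { 'y' }
  C → ( L f: FIRST = { '(' }

Conflict for L: L → f and L → f C C
  Overlap: { 'f' }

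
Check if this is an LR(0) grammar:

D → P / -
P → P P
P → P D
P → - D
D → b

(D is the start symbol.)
No. Shift-reduce conflict between [P → P P .] and [D → P . / -]

Augment with D' → D and build the canonical LR(0) collection (I0 = CLOSURE({[D' → . D]}), then GOTO on every symbol after a dot until no new states appear). It has 10 states:
  I0: { [D → . P / -], [D → . b], [D' → . D], [P → . - D], [P → . P D], [P → . P P] }  — shift
  I1: { [D → . P / -], [D → . b], [P → - . D], [P → . - D], [P → . P D], [P → . P P] }  — shift
  I2: { [D' → D .] }  — accept
  I3: { [D → . P / -], [D → . b], [D → P . / -], [P → . - D], [P → . P D], [P → . P P], [P → P . D], [P → P . P] }  — shift
  I4: { [D → b .] }  — reduce
  I5: { [D → P / . -] }  — shift
  I6: { [P → P D .] }  — reduce
  I7: { [D → . P / -], [D → . b], [D → P . / -], [P → . - D], [P → . P D], [P → . P P], [P → P . D], [P → P . P], [P → P P .] }  — shift, reduce
  I8: { [D → P / - .] }  — reduce
  I9: { [P → - D .] }  — reduce

Conflict in state I7:
  Shift-reduce conflict between [P → P P .] and [D → P . / -]
So the grammar is NOT LR(0).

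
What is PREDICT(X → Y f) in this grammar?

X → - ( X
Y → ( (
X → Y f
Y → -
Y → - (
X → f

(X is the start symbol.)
{ '(', '-' }

PREDICT(X → Y f) = (FIRST(RHS) \ {ε}) ∪ (FOLLOW(X) if ε ∈ FIRST(RHS), i.e. RHS ⇒* ε)
FIRST(Y) = { '(', '-' }
FIRST(Y f) = { '(', '-' }
ε ∉ FIRST(Y f), so FOLLOW(X) is not added.
PREDICT(X → Y f) = { '(', '-' }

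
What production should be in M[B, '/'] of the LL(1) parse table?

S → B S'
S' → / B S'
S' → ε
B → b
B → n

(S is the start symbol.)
Empty (error entry)

To find M[B, '/'], we find productions for B where '/' is in the predict set (PREDICT(N → α) = (FIRST(α) \ {ε}) ∪ (FOLLOW(N) if α ⇒* ε)).

B → b: PREDICT = { 'b' }
B → n: PREDICT = { 'n' }

M[B, '/'] is empty (no production applies)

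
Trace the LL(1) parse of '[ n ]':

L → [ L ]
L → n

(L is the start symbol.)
LL(1) parsing maintains a stack (initially the start symbol over $) and the input. At each step: if the stack top is a terminal, match it against the current input token; if it is a non-terminal N, replace it with the RHS of M[N, lookahead] (the unique production whose predict set contains the lookahead).

Stack is shown with the top on the left.

Stack    Input    Action
------------------------
L $      [ n ] $  output L → [ L ]
[ L ] $  [ n ] $  match '['
L ] $    n ] $    output L → n
n ] $    n ] $    match 'n'
] $      ] $      match ']'
$        $        accept

The string is accepted.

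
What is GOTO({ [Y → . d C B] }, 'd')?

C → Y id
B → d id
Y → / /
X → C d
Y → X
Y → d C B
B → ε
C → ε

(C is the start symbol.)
{ [C → . Y id], [C → .], [X → . C d], [Y → . / /], [Y → . X], [Y → . d C B], [Y → d . C B] }

GOTO(I, 'd') = CLOSURE({ [A → αX.β] : [A → α.Xβ] ∈ I, X = 'd' })

Items with dot before 'd', with the dot advanced:
  [Y → . d C B] → [Y → d . C B]
Closure of the advanced items:
  [Y → d . C B] has the dot before C: add [C → . Y id], [C → .]
  [C → . Y id] has the dot before Y: add [Y → . / /], [Y → . X], [Y → . d C B]
  [Y → . X] has the dot before X: add [X → . C d]

GOTO = { [C → . Y id], [C → .], [X → . C d], [Y → . / /], [Y → . X], [Y → . d C B], [Y → d . C B] }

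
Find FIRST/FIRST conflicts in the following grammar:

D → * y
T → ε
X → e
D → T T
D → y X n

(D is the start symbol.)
FIRST sets of the non-terminals at (or reachable through a nullable prefix from) the front of some alternative:
  FIRST(T) = { ε }

Productions for D:
  D → * y: FIRST = { '*' }
  D → T T: FIRST = { ε }
  D → y X n: FIRST = { 'y' }
T, X have only one production, so no FIRST/FIRST conflict is possible there.

All alternatives of each non-terminal have pairwise disjoint FIRST sets.

Answer: No FIRST/FIRST conflicts.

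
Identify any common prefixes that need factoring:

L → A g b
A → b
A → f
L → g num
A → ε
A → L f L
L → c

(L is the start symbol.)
No, left-factoring is not needed

Left-factoring is needed when two productions for the same non-terminal
share a common prefix on the right-hand side.

Productions for L:
  L → A g b
  L → g num
  L → c
Productions for A:
  A → b
  A → f
  A → ε
  A → L f L

No common prefixes found.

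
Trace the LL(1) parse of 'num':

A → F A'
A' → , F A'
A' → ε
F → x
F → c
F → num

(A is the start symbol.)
LL(1) parsing maintains a stack (initially the start symbol over $) and the input. At each step: if the stack top is a terminal, match it against the current input token; if it is a non-terminal N, replace it with the RHS of M[N, lookahead] (the unique production whose predict set contains the lookahead).

Stack is shown with the top on the left.

Stack     Input  Action
-----------------------
A $       num $  output A → F A'
F A' $    num $  output F → num
num A' $  num $  match 'num'
A' $      $      output A' → ε
$         $      accept

The string is accepted.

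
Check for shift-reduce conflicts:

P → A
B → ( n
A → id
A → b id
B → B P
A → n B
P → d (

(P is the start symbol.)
A shift-reduce conflict occurs when an LR(0) state has both:
  - a complete (reduce) item [A → α .] (dot at the end), and
  - a shift item [B → β . c γ] (dot before a terminal).

Augment with P' → P and build the canonical LR(0) collection (I0 = CLOSURE({[P' → . P]}), then GOTO on every symbol after a dot until no new states appear). It has 13 states:
  I0: { [A → . b id], [A → . id], [A → . n B], [P → . A], [P → . d (], [P' → . P] }  — shift
  I1: { [P → A .] }  — reduce
  I2: { [P' → P .] }  — accept
  I3: { [A → b . id] }  — shift
  I4: { [P → d . (] }  — shift
  I5: { [A → id .] }  — reduce
  I6: { [A → n . B], [B → . ( n], [B → . B P] }  — shift
  I7: { [B → ( . n] }  — shift
  I8: { [A → . b id], [A → . id], [A → . n B], [A → n B .], [B → B . P], [P → . A], [P → . d (] }  — shift, reduce
  I9: { [B → B P .] }  — reduce
  I10: { [B → ( n .] }  — reduce
  I11: { [P → d ( .] }  — reduce
  I12: { [A → b id .] }  — reduce

I8 contains reduce item [A → n B .] and shift items [A → . b id], [A → . id], [A → . n B], [P → . d (] — shift-reduce conflict.

Answer: Yes — I8: [A → n B .] vs [A → . b id]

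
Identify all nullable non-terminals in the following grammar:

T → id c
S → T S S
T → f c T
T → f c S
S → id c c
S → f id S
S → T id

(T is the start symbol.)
None

There are no ε-productions, so no non-terminal can derive ε.
No non-terminals are nullable.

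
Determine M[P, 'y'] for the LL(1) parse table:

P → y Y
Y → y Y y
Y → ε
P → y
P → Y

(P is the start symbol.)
P → y Y, P → y, P → Y

To find M[P, 'y'], we find productions for P where 'y' is in the predict set (PREDICT(N → α) = (FIRST(α) \ {ε}) ∪ (FOLLOW(N) if α ⇒* ε)).

Relevant sets:
  FIRST(Y) = { 'y', ε }
  FOLLOW(P) = { $ }

P → y Y: PREDICT = { 'y' }
  'y' is in predict set, so this production goes in M[P, 'y']
P → y: PREDICT = { 'y' }
  'y' is in predict set, so this production goes in M[P, 'y']
P → Y: PREDICT = { $, 'y' }
  'y' is in predict set, so this production goes in M[P, 'y']

M[P, 'y'] = P → y Y, P → y, P → Y  (a multiply-defined cell — the grammar is not LL(1))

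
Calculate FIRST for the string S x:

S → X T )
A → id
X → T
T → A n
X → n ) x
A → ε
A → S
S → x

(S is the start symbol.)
{ 'id', 'n', 'x' }

FIRST sets of the non-terminals involved (from the grammar, by fixed-point iteration):
  FIRST(S) = { 'id', 'n', 'x' }

To compute FIRST(S x), process the symbols left to right:
Symbol S is a non-terminal. Add FIRST(S) \ {ε} = { 'id', 'n', 'x' }
S is not nullable (ε ∉ FIRST(S)), so stop here.
FIRST(S x) = { 'id', 'n', 'x' }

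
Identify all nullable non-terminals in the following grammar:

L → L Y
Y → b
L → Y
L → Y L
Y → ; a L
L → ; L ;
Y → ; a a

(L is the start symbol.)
None

A non-terminal is nullable if it can derive ε (the empty string): either it has an ε-production, or it has a production whose right-hand side consists entirely of nullable non-terminals.

There are no ε-productions, so no non-terminal can derive ε.
No non-terminals are nullable.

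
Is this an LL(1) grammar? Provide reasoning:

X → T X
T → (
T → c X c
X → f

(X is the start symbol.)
Relevant sets:
  FIRST(T) = { '(', 'c' }

For X:
  PREDICT(X → T X) = { '(', 'c' }
  PREDICT(X → f) = { 'f' }
For T:
  PREDICT(T → '(') = { '(' }
  PREDICT(T → c X c) = { 'c' }

All predict sets are disjoint. The grammar IS LL(1).

Answer: Yes, the grammar is LL(1).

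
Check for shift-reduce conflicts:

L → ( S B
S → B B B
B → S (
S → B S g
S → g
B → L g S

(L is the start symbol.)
Augment with L' → L and build the canonical LR(0) collection (I0 = CLOSURE({[L' → . L]}), then GOTO on every symbol after a dot until no new states appear). It has 17 states:
  I0: { [L → . ( S B], [L' → . L] }  — shift
  I1: { [B → . L g S], [B → . S (], [L → ( . S B], [L → . ( S B], [S → . B B B], [S → . B S g], [S → . g] }  — shift
  I2: { [L' → L .] }  — accept
  I3: { [B → . L g S], [B → . S (], [L → . ( S B], [S → . B B B], [S → . B S g], [S → . g], [S → B . B B], [S → B . S g] }  — shift
  I4: { [B → L . g S] }  — shift
  I5: { [B → . L g S], [B → . S (], [B → S . (], [L → ( S . B], [L → . ( S B], [S → . B B B], [S → . B S g], [S → . g] }  — shift
  I6: { [S → g .] }  — reduce
  I7: { [B → . L g S], [B → . S (], [B → S ( .], [L → ( . S B], [L → . ( S B], [S → . B B B], [S → . B S g], [S → . g] }  — shift, reduce
  I8: { [B → . L g S], [B → . S (], [L → ( S B .], [L → . ( S B], [S → . B B B], [S → . B S g], [S → . g], [S → B . B B], [S → B . S g] }  — shift, reduce
  I9: { [B → S . (] }  — shift
  I10: { [B → S ( .] }  — reduce
  I11: { [B → . L g S], [B → . S (], [L → . ( S B], [S → . B B B], [S → . B S g], [S → . g], [S → B . B B], [S → B . S g], [S → B B . B] }  — shift
  I12: { [B → S . (], [S → B S . g] }  — shift
  I13: { [S → B S g .] }  — reduce
  I14: { [B → . L g S], [B → . S (], [L → . ( S B], [S → . B B B], [S → . B S g], [S → . g], [S → B . B B], [S → B . S g], [S → B B . B], [S → B B B .] }  — shift, reduce
  I15: { [B → . L g S], [B → . S (], [B → L g . S], [L → . ( S B], [S → . B B B], [S → . B S g], [S → . g] }  — shift
  I16: { [B → L g S .], [B → S . (] }  — shift, reduce

I7 contains reduce item [B → S ( .] and shift items [L → . ( S B], [S → . g] — shift-reduce conflict.
I8 contains reduce item [L → ( S B .] and shift items [L → . ( S B], [S → . g] — shift-reduce conflict.
I14 contains reduce item [S → B B B .] and shift items [L → . ( S B], [S → . g] — shift-reduce conflict.
I16 contains reduce item [B → L g S .] and shift item [B → S . (] — shift-reduce conflict.

Answer: Yes — I7: [B → S ( .] vs [L → . ( S B]; I8: [L → ( S B .] vs [L → . ( S B]; I14: [S → B B B .] vs [L → . ( S B]; I16: [B → L g S .] vs [B → S . (]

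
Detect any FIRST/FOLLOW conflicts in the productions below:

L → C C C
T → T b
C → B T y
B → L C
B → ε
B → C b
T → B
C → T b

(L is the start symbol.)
Yes. T → T b with FOLLOW(T) on { 'b', 'y' }; B → L C with FOLLOW(B) on { 'b', 'y' }; B → C b with FOLLOW(B) on { 'b', 'y' }

Nullable non-terminals: B, T.
FIRST sets used below: FIRST(L) = { 'b', 'y' }, FIRST(C) = { 'b', 'y' }, FIRST(T) = { 'b', 'y', ε }, FIRST(B) = { 'b', 'y', ε }

B: nullable alternative(s) B → ε; FOLLOW(B) = { 'b', 'y' }
  B → L C: FIRST \ {ε} = { 'b', 'y' } — overlaps FOLLOW(B) on { 'b', 'y' }: CONFLICT
  B → ε: FIRST \ {ε} = { } — this is the only nullable alternative, skip
  B → C b: FIRST \ {ε} = { 'b', 'y' } — overlaps FOLLOW(B) on { 'b', 'y' }: CONFLICT

T: nullable alternative(s) T → B; FOLLOW(T) = { 'b', 'y' }
  T → T b: FIRST \ {ε} = { 'b', 'y' } — overlaps FOLLOW(T) on { 'b', 'y' }: CONFLICT
  T → B: FIRST \ {ε} = { 'b', 'y' } — this is the only nullable alternative, skip

C, L have no nullable alternative, so no FIRST/FOLLOW check is needed there.

So the grammar has 3 FIRST/FOLLOW conflicts (marked CONFLICT above).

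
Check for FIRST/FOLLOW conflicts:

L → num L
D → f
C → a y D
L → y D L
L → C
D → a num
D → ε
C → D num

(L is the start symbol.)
Yes. D → f with FOLLOW(D) on { 'f' }; D → a num with FOLLOW(D) on { 'a' }

A FIRST/FOLLOW conflict occurs when a non-terminal N has a nullable alternative N → β (β ⇒* ε) and another alternative N → α with FIRST(α) ∩ FOLLOW(N) ≠ ∅: on such a lookahead the parser cannot decide between expanding α and letting N vanish via β.

Nullable non-terminals: D.

D: nullable alternative(s) D → ε; FOLLOW(D) = { $, 'a', 'f', 'num', 'y' }
  D → f: FIRST \ {ε} = { 'f' } — overlaps FOLLOW(D) on { 'f' }: CONFLICT
  D → a num: FIRST \ {ε} = { 'a' } — overlaps FOLLOW(D) on { 'a' }: CONFLICT
  D → ε: FIRST \ {ε} = { } — this is the only nullable alternative, skip

C, L have no nullable alternative, so no FIRST/FOLLOW check is needed there.

So the grammar has 2 FIRST/FOLLOW conflicts (marked CONFLICT above).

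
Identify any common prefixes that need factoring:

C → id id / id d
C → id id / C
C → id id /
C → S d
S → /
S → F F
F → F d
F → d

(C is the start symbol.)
Yes, C has productions with common prefix 'id id /'

Left-factoring is needed when two productions for the same non-terminal
share a common prefix on the right-hand side.

Productions for C:
  C → id id / id d
  C → id id / C
  C → id id /
  C → S d
Productions for S:
  S → /
  S → F F
Productions for F:
  F → F d
  F → d

Found common prefix 'id id /' in productions for C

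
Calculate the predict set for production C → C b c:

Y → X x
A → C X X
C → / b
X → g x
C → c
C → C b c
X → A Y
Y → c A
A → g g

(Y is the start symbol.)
{ '/', 'c' }

PREDICT(C → C b c) = (FIRST(RHS) \ {ε}) ∪ (FOLLOW(C) if ε ∈ FIRST(RHS), i.e. RHS ⇒* ε)
FIRST(C) = { '/', 'c' }
FIRST(C b c) = { '/', 'c' }
ε ∉ FIRST(C b c), so FOLLOW(C) is not added.
PREDICT(C → C b c) = { '/', 'c' }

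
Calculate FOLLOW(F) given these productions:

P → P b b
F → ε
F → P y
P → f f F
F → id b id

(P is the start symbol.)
In P → f f F: F is at the end, add FOLLOW(P)

The FOLLOW sets referred to above (computed the same way, to a fixed point):
  FOLLOW(P) = { $, 'b', 'y' }

Taking the union: FOLLOW(F) = { $, 'b', 'y' }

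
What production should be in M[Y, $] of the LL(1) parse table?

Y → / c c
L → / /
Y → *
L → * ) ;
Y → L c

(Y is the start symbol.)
To find M[Y, $], we find productions for Y where $ is in the predict set (PREDICT(N → α) = (FIRST(α) \ {ε}) ∪ (FOLLOW(N) if α ⇒* ε)).

Relevant sets:
  FIRST(L) = { '*', '/' }

Y → / c c: PREDICT = { '/' }
Y → *: PREDICT = { '*' }
Y → L c: PREDICT = { '*', '/' }

M[Y, $] is empty (no production applies)

Answer: Empty (error entry)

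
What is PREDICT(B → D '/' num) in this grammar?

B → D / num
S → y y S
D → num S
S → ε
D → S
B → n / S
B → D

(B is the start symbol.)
{ '/', 'num', 'y' }

PREDICT(B → D '/' num) = (FIRST(RHS) \ {ε}) ∪ (FOLLOW(B) if ε ∈ FIRST(RHS), i.e. RHS ⇒* ε)
FIRST(D) = { 'num', 'y', ε }
FIRST(D '/' num) = { '/', 'num', 'y' }
ε ∉ FIRST(D '/' num), so FOLLOW(B) is not added.
PREDICT(B → D '/' num) = { '/', 'num', 'y' }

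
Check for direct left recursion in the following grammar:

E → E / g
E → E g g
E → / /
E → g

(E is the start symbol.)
Direct left recursion occurs when N → N α for some non-terminal N (the right-hand side begins with the left-hand side itself).

E → E / g: LEFT RECURSIVE (starts with E)
E → E g g: LEFT RECURSIVE (starts with E)
E → / /: starts with '/'
E → g: starts with g

The grammar has direct left recursion on: E.

Answer: Yes, E is left-recursive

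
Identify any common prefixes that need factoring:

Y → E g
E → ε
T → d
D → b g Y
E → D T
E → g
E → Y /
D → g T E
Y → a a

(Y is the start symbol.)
Left-factoring is needed when two productions for the same non-terminal
share a common prefix on the right-hand side.

Productions for Y:
  Y → E g
  Y → a a
Productions for E:
  E → ε
  E → D T
  E → g
  E → Y /
Productions for D:
  D → b g Y
  D → g T E

No common prefixes found.

Answer: No, left-factoring is not needed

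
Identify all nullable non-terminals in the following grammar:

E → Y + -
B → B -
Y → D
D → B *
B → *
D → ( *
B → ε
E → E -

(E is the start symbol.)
{ 'B' }

ε-productions: B → ε
So B is immediately nullable.
No further non-terminal can be added: every production for the remaining non-terminals contains a terminal or a non-nullable non-terminal.
Nullable = { 'B' }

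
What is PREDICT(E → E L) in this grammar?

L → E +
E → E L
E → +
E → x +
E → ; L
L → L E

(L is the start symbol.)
{ '+', ';', 'x' }

PREDICT(E → E L) = (FIRST(RHS) \ {ε}) ∪ (FOLLOW(E) if ε ∈ FIRST(RHS), i.e. RHS ⇒* ε)
FIRST(E) = { '+', ';', 'x' }
FIRST(E L) = { '+', ';', 'x' }
ε ∉ FIRST(E L), so FOLLOW(E) is not added.
PREDICT(E → E L) = { '+', ';', 'x' }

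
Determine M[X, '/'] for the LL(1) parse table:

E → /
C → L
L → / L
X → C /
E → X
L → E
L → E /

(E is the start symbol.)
X → C /

To find M[X, '/'], we find productions for X where '/' is in the predict set (PREDICT(N → α) = (FIRST(α) \ {ε}) ∪ (FOLLOW(N) if α ⇒* ε)).

Relevant sets:
  FIRST(C) = { '/' }

X → C /: PREDICT = { '/' }
  '/' is in predict set, so this production goes in M[X, '/']

M[X, '/'] = X → C /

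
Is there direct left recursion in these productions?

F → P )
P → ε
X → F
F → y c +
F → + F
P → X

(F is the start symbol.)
No direct left recursion

Direct left recursion occurs when N → N α for some non-terminal N (the right-hand side begins with the left-hand side itself).

F → P ): starts with P
P → ε: starts with ε
X → F: starts with F
F → y c +: starts with y
F → + F: starts with '+'
P → X: starts with X

No direct left recursion found.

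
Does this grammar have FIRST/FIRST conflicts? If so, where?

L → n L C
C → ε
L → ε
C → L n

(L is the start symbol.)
No FIRST/FIRST conflicts.

FIRST sets of the non-terminals at (or reachable through a nullable prefix from) the front of some alternative:
  FIRST(L) = { 'n', ε }

Productions for L:
  L → n L C: FIRST = { 'n' }
  L → ε: FIRST = { ε }
Productions for C:
  C → ε: FIRST = { ε }
  C → L n: FIRST = { 'n' }

All alternatives of each non-terminal have pairwise disjoint FIRST sets.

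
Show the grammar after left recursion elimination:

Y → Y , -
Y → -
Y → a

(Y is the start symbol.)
Y is directly left-recursive. The standard transformation for
  A → A α₁ | ... | A α_m | β₁ | ... | β_n
is
  A  → β₁ A' | ... | β_n A'
  A' → α₁ A' | ... | α_m A' | ε

Y → - becomes Y → - Y'
Y → a becomes Y → a Y'
Y → Y , - becomes Y' → , - Y'
Add Y' → ε

Resulting grammar:
Y → - Y'
Y → a Y'
Y' → , - Y'
Y' → ε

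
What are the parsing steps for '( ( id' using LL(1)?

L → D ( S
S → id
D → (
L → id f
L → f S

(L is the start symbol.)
Stack is shown with the top on the left.

Stack    Input     Action
-------------------------
L $      ( ( id $  output L → D ( S
D ( S $  ( ( id $  output D → (
( ( S $  ( ( id $  match '('
( S $    ( id $    match '('
S $      id $      output S → id
id $     id $      match 'id'
$        $         accept

The string is accepted.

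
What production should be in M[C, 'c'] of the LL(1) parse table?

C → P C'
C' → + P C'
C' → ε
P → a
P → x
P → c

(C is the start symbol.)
C → P C'

To find M[C, 'c'], we find productions for C where 'c' is in the predict set (PREDICT(N → α) = (FIRST(α) \ {ε}) ∪ (FOLLOW(N) if α ⇒* ε)).

Relevant sets:
  FIRST(P) = { 'a', 'c', 'x' }

C → P C': PREDICT = { 'a', 'c', 'x' }
  'c' is in predict set, so this production goes in M[C, 'c']

M[C, 'c'] = C → P C'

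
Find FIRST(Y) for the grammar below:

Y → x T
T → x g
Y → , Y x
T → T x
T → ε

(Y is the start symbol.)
{ ',', 'x' }

From Y → x T:
  - x is a terminal: add 'x' and stop
From Y → , Y x:
  - ',' is a terminal: add ',' and stop

Collecting: FIRST(Y) = { ',', 'x' }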